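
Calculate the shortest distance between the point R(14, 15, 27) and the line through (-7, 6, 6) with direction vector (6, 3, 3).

Direction vector d = (6, 3, 3).
AP = (21, 9, 21), and AP × d = (-36, 63, 9).
|AP × d|² = 5346 and |d|² = 54, so the distance is √(5346/54) = √99 = 3√11.

3√11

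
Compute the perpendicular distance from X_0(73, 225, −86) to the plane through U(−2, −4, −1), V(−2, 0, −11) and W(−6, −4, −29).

UV = (0, 4, −10) and UW = (−4, 0, −28), so a normal is n = UV × UW = (−112, 40, 16).
Then n·(73, 225, −86) − 48 = −600.
|n| = √(12544 + 1600 + 256) = 120, so the distance is |-600|/120 = 5.

5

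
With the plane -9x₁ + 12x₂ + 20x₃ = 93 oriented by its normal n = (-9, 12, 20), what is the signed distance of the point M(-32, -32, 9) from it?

n·M − 93 = -9.
|n| = 25, so the signed distance is -9/25.

-9/25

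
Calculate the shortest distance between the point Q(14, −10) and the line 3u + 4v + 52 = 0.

The normal to the line is n = (3, 4) with |n| = 5.
|n·Q − (-52)| = |2 − (-52)| = 54, so the distance is 54/5.

54/5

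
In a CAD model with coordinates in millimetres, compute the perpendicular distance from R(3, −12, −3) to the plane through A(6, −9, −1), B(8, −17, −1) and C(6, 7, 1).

AB = (2, −8, 0) and AC = (0, 16, 2), so a normal is n = AB × AC = (−16, −4, 32).
Then n·(3, −12, −3) − (−92) = −4.
|n| = √(256 + 16 + 1024) = 36, so the distance is |-4|/36 = 1/9.

1/9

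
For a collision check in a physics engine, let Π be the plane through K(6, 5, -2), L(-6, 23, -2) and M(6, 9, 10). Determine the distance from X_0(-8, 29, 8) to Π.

2/11

KL = (-12, 18, 0) and KM = (0, 4, 12), so a normal is n = KL × KM = (216, 144, -48).
d = |216·(-8) + 144·29 + (-48)·8 − 2112| / √(46656 + 20736 + 2304) = |-48| / 264 = 2/11.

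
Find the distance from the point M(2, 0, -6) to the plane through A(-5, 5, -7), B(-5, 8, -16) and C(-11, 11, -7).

7/√19

AB = (0, 3, -9) and AC = (-6, 6, 0), so a normal is n = AB × AC = (54, 54, 18).
d = |54·2 + 54·0 + 18·(-6) − (-126)| / √(2916 + 2916 + 324) = |126| / (18√19) = 7√19/19.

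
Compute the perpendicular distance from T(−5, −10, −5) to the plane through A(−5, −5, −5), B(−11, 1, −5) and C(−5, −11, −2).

5√6/6

AB = (−6, 6, 0) and AC = (0, −6, 3), so a normal is n = AB × AC = (18, 18, 36).
Then n·(−5, −10, −5) − (−360) = −90.
|n| = √(324 + 324 + 1296) = 18√6, so the distance is |-90|/(18√6) = 5/√6.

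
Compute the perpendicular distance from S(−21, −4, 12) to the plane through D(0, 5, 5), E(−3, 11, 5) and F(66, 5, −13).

DE = (−3, 6, 0) and DF = (66, 0, −18), so a normal is n = DE × DF = (−108, −54, −396).
d = |(-108)·(-21) + (-54)·(-4) + (-396)·12 − (-2250)| / √(11664 + 2916 + 156816) = |-18| / 414 = 1/23.

1/23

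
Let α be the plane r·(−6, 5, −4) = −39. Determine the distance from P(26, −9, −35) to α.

2√77/7

Normal vector n = (−6, 5, −4), and n·(26, −9, −35) − (−39) = −22.
|n| = √(36 + 25 + 16) = √77, so the distance is |-22|/√77 = 22/√77.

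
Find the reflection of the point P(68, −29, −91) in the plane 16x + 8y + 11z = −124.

With n = (16, 8, 11), the signed offset is (n·P − (-124))/|n|² = -21/441 = -1/21.
P' = P − 2t·n = (68, −29, −91) − (-2/21)·(16, 8, 11) = (1460/21, −593/21, −1889/21).

(1460/21, -593/21, -1889/21)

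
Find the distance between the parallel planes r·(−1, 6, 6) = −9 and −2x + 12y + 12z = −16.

√73/73

Divide the second equation by 2 to match normals: −x + 6y + 6z = -8.
With common normal n = (−1, 6, 6) (|n| = √73), the distance is |(-9) − (-8)|/|n| = 1/√73 = √73/73.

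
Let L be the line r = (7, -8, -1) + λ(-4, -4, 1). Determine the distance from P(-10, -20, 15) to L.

√161

Direction vector d = (-4, -4, 1).
AP = (-17, -12, 16); AP·d = 132, |AP|² = 689, |d|² = 33.
distance² = |AP|² − (AP·d)²/|d|² = 689 − 17424/33 = 161, so the distance is √161.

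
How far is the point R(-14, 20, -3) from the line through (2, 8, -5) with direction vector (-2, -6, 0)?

Direction vector d = (-2, -6, 0).
AP = (-16, 12, 2), and AP × d = (12, -4, 120).
|AP × d|² = 14560 and |d|² = 40, so the distance is √(14560/40) = √364 = 2√91.

2√91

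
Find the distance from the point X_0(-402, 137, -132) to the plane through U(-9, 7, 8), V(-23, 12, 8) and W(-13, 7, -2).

9

UV = (-14, 5, 0) and UW = (-4, 0, -10), so a normal is n = UV × UW = (-50, -140, 20).
d = |(-50)·(-402) + (-140)·137 + 20·(-132) − (-370)| / √(2500 + 19600 + 400) = |-1350| / 150 = 9.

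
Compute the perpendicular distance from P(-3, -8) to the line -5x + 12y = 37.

d = |(-5)·(-3) + 12·(-8) − 37| / √(25 + 144) = |-118|/13 = 118/13.

118/13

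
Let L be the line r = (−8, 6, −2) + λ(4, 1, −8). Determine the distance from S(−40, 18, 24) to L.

Direction vector d = (4, 1, −8).
AP = (−32, 12, 26); AP·d = -324, |AP|² = 1844, |d|² = 81.
distance² = |AP|² − (AP·d)²/|d|² = 1844 − 104976/81 = 548, so the distance is 2√137.

2√137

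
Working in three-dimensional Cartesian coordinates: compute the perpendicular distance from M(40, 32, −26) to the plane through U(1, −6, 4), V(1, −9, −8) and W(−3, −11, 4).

UV = (0, −3, −12) and UW = (−4, −5, 0), so a normal is n = UV × UW = (−60, 48, −12).
n = (−60, 48, −12); n·P − (-396) = -156; |n| = 12√42; distance = 156/(12√42) = 13/√42.

13/√42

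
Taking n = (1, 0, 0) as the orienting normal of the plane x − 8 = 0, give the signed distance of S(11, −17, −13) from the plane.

3

n·S − 8 = 3.
|n| = 1, so the signed distance is 3/1 = 3.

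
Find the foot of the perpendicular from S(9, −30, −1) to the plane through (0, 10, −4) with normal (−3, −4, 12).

The perpendicular from S has direction n = (−3, −4, 12): r = (9, −30, −1) + λ(−3, −4, 12).
Substitute into the plane: n·(S + λn) = -88 gives 81 + 169λ = -88, so λ = -1.
Foot = (9, −30, −1) + (-1)·(−3, −4, 12) = (12, −26, −13).

(12, -26, -13)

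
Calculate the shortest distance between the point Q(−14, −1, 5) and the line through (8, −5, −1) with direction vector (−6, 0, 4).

Direction vector d = (−6, 0, 4).
AP = (−22, 4, 6); AP·d = 156, |AP|² = 536, |d|² = 52.
distance² = |AP|² − (AP·d)²/|d|² = 536 − 24336/52 = 68, so the distance is 2√17.

2√17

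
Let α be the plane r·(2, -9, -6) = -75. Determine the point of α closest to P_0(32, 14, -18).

(30, 23, -12)

The perpendicular from P_0 has direction n = (2, -9, -6): r = (32, 14, -18) + λ(2, -9, -6).
Substitute into the plane: n·(P_0 + λn) = -75 gives 46 + 121λ = -75, so λ = -1.
Foot = (32, 14, -18) + (-1)·(2, -9, -6) = (30, 23, -12).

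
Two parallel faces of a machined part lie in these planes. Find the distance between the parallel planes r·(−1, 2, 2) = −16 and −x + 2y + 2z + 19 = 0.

1

With common normal n = (−1, 2, 2) (|n| = 3), the distance is |(-16) − (-19)|/|n| = 3/3 = 1.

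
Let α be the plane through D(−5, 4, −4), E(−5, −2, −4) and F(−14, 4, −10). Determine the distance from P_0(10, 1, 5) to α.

3/√13

DE = (0, −6, 0) and DF = (−9, 0, −6), so a normal is n = DE × DF = (36, 0, −54).
n = (36, 0, −54); n·P − 36 = 54; |n| = 18√13; distance = 54/(18√13) = 3√13/13.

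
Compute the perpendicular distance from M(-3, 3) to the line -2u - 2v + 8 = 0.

The normal to the line is n = (-2, -2) with |n| = 2√2.
|n·M − (-8)| = |0 − (-8)| = 8, so the distance is 8/(2√2) = 2√2.

2√2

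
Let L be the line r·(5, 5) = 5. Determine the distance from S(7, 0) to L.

3√2

The normal to the line is n = (5, 5) with |n| = 5√2.
|n·S − 5| = |35 − 5| = 30, so the distance is 30/(5√2) = 3√2.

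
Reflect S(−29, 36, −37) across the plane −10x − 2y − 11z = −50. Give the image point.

(31, 48, 29)

With n = (−10, −2, −11), the signed offset is (n·S − (-50))/|n|² = 675/225 = 3.
S' = S − 2t·n = (−29, 36, −37) − 6·(−10, −2, −11) = (31, 48, 29).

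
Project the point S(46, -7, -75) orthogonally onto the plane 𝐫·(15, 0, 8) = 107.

(797/17, -7, -1267/17)

n = (15, 0, 8), |n|² = 289, and n·S − 107 = -17.
t = -17/289 = -1/17, so the foot is S − t·n = (46, -7, -75) − (-1/17)·(15, 0, 8) = (797/17, -7, -1267/17).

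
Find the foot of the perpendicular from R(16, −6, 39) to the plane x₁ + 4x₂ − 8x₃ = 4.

The perpendicular from R has direction n = (1, 4, −8): r = (16, −6, 39) + t(1, 4, −8).
Substitute into the plane: n·(R + tn) = 4 gives -320 + 81t = 4, so t = 4.
Foot = (16, −6, 39) + 4·(1, 4, −8) = (20, 10, 7).

(20, 10, 7)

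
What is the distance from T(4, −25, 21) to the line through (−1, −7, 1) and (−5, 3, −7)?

√29

A direction vector is d = (−4, 10, −8).
AP = (5, −18, 20); AP·d = -360, |AP|² = 749, |d|² = 180.
distance² = |AP|² − (AP·d)²/|d|² = 749 − 129600/180 = 29, so the distance is √29.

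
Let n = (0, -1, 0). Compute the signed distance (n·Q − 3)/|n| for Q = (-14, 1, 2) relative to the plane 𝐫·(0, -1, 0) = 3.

-4

n·Q − 3 = -4.
|n| = 1, so the signed distance is -4/1 = -4.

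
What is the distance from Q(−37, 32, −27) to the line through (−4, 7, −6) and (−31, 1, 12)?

3√226

A direction vector is d = (−27, −6, 18).
AP = (−33, 25, −21); AP·d = 363, |AP|² = 2155, |d|² = 1089.
distance² = |AP|² − (AP·d)²/|d|² = 2155 − 131769/1089 = 2034, so the distance is 3√226.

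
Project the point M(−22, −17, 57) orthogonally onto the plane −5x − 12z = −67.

(-37, -17, 21)

n = (−5, 0, −12), |n|² = 169, and n·M − (-67) = -507.
t = -507/169 = -3, so the foot is M − t·n = (−22, −17, 57) − (-3)·(−5, 0, −12) = (−37, −17, 21).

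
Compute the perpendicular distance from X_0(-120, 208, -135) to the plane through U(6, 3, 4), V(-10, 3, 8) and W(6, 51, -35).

UV = (-16, 0, 4) and UW = (0, 48, -39), so a normal is n = UV × UW = (-192, -624, -768).
d = |(-192)·(-120) + (-624)·208 + (-768)·(-135) − (-6096)| / √(36864 + 389376 + 589824) = |3024| / 1008 = 3.

3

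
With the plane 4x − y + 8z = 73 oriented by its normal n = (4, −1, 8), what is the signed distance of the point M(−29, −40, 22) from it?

n·M − 73 = 27.
|n| = 9, so the signed distance is 27/9 = 3.

3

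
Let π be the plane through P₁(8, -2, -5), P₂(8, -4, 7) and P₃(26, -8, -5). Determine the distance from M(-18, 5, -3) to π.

P₁P₂ = (0, -2, 12) and P₁P₃ = (18, -6, 0), so a normal is n = P₁P₂ × P₁P₃ = (72, 216, 36).
n = (72, 216, 36); n·P − (-36) = -288; |n| = 36√41; distance = 288/(36√41) = 8√41/41.

8/√41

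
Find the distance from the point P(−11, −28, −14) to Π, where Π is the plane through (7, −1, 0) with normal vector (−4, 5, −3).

The plane has equation n·(r − (7, −1, 0)) = 0, i.e. n·r = -33.
n = (−4, 5, −3); n·P − (-33) = -21; |n| = 5√2; distance = 21/(5√2).

21√2/10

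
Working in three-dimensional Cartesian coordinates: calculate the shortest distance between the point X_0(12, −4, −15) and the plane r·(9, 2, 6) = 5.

Normal vector n = (9, 2, 6), and n·(12, −4, −15) − 5 = 5.
|n| = √(81 + 4 + 36) = 11, so the distance is |5|/11 = 5/11.

5/11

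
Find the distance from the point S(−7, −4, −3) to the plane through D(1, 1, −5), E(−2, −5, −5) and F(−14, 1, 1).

DE = (−3, −6, 0) and DF = (−15, 0, 6), so a normal is n = DE × DF = (−36, 18, −90).
Then n·(−7, −4, −3) − 432 = 18.
|n| = √(1296 + 324 + 8100) = 18√30, so the distance is |18|/(18√30) = 1/√30.

√30/30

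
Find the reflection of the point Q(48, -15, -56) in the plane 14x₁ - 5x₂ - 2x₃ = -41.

(-64, 25, -40)

n = (14, -5, -2), |n|² = 225, n·Q − (-41) = 900, so t = 900/225 = 4.
Foot F = Q − 4·n = (-8, 5, -48); the reflection is 2F − Q = (-64, 25, -40).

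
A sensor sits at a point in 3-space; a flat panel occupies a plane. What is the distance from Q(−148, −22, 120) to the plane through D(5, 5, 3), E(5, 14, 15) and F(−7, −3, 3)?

DE = (0, 9, 12) and DF = (−12, −8, 0), so a normal is n = DE × DF = (96, −144, 108).
Then n·(−148, −22, 120) − 84 = 1836.
|n| = √(9216 + 20736 + 11664) = 204, so the distance is |1836|/204 = 9.

9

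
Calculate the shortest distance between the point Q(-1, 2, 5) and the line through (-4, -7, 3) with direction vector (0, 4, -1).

√26

Direction vector d = (0, 4, -1).
AP = (3, 9, 2), and AP × d = (-17, 3, 12).
|AP × d|² = 442 and |d|² = 17, so the distance is √(442/17) = √26.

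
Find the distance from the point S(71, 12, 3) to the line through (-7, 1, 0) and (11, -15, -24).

A direction vector is d = (18, -16, -24).
AP = (78, 11, 3); AP·d = 1156, |AP|² = 6214, |d|² = 1156.
distance² = |AP|² − (AP·d)²/|d|² = 6214 − 1336336/1156 = 5058, so the distance is 3√562.

3√562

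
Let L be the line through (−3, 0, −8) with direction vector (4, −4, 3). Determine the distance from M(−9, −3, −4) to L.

Direction vector d = (4, −4, 3).
AP = (−6, −3, 4), and AP × d = (7, 34, 36).
|AP × d|² = 2501 and |d|² = 41, so the distance is √(2501/41) = √61.

√61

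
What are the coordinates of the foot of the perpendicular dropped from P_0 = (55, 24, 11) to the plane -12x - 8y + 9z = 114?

The perpendicular from P_0 has direction n = (-12, -8, 9): r = (55, 24, 11) + λ(-12, -8, 9).
Substitute into the plane: n·(P_0 + λn) = 114 gives -753 + 289λ = 114, so λ = 3.
Foot = (55, 24, 11) + 3·(-12, -8, 9) = (19, 0, 38).

(19, 0, 38)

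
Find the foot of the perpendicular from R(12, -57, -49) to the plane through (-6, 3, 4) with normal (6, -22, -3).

n = (6, -22, -3), |n|² = 529, and n·R − (-114) = 1587.
t = 1587/529 = 3, so the foot is R − t·n = (12, -57, -49) − 3·(6, -22, -3) = (-6, 9, -40).

(-6, 9, -40)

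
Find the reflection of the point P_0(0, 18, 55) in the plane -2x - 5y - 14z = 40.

(-16, -22, -57)

n = (-2, -5, -14), |n|² = 225, n·P_0 − 40 = -900, so t = -900/225 = -4.
Foot F = P_0 − (-4)·n = (-8, -2, -1); the reflection is 2F − P_0 = (-16, -22, -57).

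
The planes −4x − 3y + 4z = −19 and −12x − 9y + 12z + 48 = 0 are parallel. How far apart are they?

Divide the second equation by 3 to match normals: −4x − 3y + 4z = -16.
With common normal n = (−4, −3, 4) (|n| = √41), the distance is |(-19) − (-16)|/|n| = 3/√41.

3/√41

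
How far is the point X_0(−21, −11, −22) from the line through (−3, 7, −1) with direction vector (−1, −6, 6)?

Direction vector d = (−1, −6, 6).
AP = (−18, −18, −21), and AP × d = (−234, 129, 90).
|AP × d|² = 79497 and |d|² = 73, so the distance is √(79497/73) = √1089 = 33.

33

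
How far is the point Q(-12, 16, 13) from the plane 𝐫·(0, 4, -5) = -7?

n = (0, 4, -5); n·P − (-7) = 6; |n| = √41; distance = 6/√41 = 6√41/41.

6/√41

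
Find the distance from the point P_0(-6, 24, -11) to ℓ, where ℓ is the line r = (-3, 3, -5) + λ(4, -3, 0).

3√29

Direction vector d = (4, -3, 0).
AP = (-3, 21, -6); AP·d = -75, |AP|² = 486, |d|² = 25.
distance² = |AP|² − (AP·d)²/|d|² = 486 − 5625/25 = 261, so the distance is 3√29.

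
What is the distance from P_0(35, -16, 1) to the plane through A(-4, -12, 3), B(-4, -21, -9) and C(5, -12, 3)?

AB = (0, -9, -12) and AC = (9, 0, 0), so a normal is n = AB × AC = (0, -108, 81).
Then n·(35, -16, 1) - 1539 = 270.
|n| = √(0 + 11664 + 6561) = 135, so the distance is |270|/135 = 2.

2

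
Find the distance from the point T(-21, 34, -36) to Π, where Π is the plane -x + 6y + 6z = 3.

n = (-1, 6, 6); n·P − 3 = 6; |n| = √73; distance = 6/√73.

6/√73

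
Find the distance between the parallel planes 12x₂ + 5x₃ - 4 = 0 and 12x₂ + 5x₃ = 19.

With common normal n = (0, 12, 5) (|n| = 13), the distance is |4 − 19|/|n| = 15/13.

15/13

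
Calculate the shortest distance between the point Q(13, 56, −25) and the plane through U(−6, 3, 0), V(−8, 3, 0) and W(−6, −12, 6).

19√29/29

UV = (−2, 0, 0) and UW = (0, −15, 6), so a normal is n = UV × UW = (0, 12, 30).
n = (0, 12, 30); n·P − 36 = -114; |n| = 6√29; distance = 114/(6√29) = 19√29/29.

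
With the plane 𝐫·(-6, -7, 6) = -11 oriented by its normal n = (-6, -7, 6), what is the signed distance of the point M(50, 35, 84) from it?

n·M − (-11) = -30.
|n| = 11, so the signed distance is -30/11.

-30/11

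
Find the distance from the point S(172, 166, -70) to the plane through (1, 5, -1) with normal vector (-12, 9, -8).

3

The plane has equation n·(r − (1, 5, -1)) = 0, i.e. n·r = 41.
Then n·(172, 166, -70) - 41 = -51.
|n| = √(144 + 81 + 64) = 17, so the distance is |-51|/17 = 3.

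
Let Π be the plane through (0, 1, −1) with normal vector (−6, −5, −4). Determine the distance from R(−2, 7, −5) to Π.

2/√77

The plane has equation n·(r − (0, 1, −1)) = 0, i.e. n·r = -1.
Then n·(−2, 7, −5) − (−1) = −2.
|n| = √(36 + 25 + 16) = √77, so the distance is |-2|/√77 = 2/√77.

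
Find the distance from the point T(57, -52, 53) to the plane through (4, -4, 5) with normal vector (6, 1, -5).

The plane has equation n·(r − (4, -4, 5)) = 0, i.e. n·r = -5.
n = (6, 1, -5); n·P − (-5) = 30; |n| = √62; distance = 30/√62 = 15√62/31.

30/√62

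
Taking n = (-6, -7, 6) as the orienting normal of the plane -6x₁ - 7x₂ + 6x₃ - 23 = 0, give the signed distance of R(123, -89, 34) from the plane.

6

n·R − 23 = 66.
|n| = 11, so the signed distance is 66/11 = 6.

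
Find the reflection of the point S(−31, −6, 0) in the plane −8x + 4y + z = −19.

(17, -30, -6)

n = (−8, 4, 1), |n|² = 81, n·S − (-19) = 243, so t = 243/81 = 3.
Foot F = S − 3·n = (−7, −18, −3); the reflection is 2F − S = (17, −30, −6).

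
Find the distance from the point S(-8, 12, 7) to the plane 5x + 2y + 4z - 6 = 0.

Normal vector n = (5, 2, 4), and n·(-8, 12, 7) - 6 = 6.
|n| = √(25 + 4 + 16) = 3√5, so the distance is |6|/(3√5) = 2√5/5.

2/√5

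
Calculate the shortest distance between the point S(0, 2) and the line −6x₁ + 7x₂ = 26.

12√85/85

d = |(-6)·0 + 7·2 − 26| / √(36 + 49) = |-12|/√85 = 12√85/85.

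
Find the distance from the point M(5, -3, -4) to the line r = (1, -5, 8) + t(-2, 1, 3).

Direction vector d = (-2, 1, 3).
AP = (4, 2, -12), and AP × d = (18, 12, 8).
|AP × d|² = 532 and |d|² = 14, so the distance is √(532/14) = √38.

√38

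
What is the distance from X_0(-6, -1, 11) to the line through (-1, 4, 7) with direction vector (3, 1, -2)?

Direction vector d = (3, 1, -2).
AP = (-5, -5, 4), and AP × d = (6, 2, 10).
|AP × d|² = 140 and |d|² = 14, so the distance is √(140/14) = √10.

√10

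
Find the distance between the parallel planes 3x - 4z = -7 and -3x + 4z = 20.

13/5

Divide the second equation by -1 to match normals: 3x - 4z = -20.
Both planes have normal n = (3, 0, -4), |n| = 5. Any point on the first plane is at distance |(-20) − (-7)|/|n| = 13/5 from the second.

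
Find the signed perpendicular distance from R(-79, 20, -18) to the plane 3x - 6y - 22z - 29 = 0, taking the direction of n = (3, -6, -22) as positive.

n·R − 29 = 10.
|n| = 23, so the signed distance is 10/23.

10/23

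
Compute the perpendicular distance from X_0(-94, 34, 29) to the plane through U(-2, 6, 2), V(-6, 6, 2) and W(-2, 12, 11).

30/√13

UV = (-4, 0, 0) and UW = (0, 6, 9), so a normal is n = UV × UW = (0, 36, -24).
d = |36·34 + (-24)·29 − 168| / √(0 + 1296 + 576) = |360| / (12√13) = 30√13/13.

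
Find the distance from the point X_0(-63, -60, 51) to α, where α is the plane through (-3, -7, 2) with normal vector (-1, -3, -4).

23/√26

The plane has equation n·(r − (-3, -7, 2)) = 0, i.e. n·r = 16.
n = (-1, -3, -4); n·P − 16 = 23; |n| = √26; distance = 23/√26.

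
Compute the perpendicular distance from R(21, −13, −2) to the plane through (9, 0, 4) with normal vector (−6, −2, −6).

5√19/19

The plane has equation n·(r − (9, 0, 4)) = 0, i.e. n·r = -78.
Then n·(21, −13, −2) − (−78) = −10.
|n| = √(36 + 4 + 36) = 2√19, so the distance is |-10|/(2√19) = 5√19/19.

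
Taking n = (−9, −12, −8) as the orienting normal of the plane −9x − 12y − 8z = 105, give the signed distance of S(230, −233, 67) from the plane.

n·S − 105 = 85.
|n| = 17, so the signed distance is 85/17 = 5.

5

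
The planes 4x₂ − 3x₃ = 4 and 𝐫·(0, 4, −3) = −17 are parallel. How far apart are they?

With common normal n = (0, 4, −3) (|n| = 5), the distance is |4 − (-17)|/|n| = 21/5.

21/5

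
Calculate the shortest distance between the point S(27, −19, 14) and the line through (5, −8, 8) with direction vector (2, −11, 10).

Direction vector d = (2, −11, 10).
AP = (22, −11, 6), and AP × d = (−44, −208, −220).
|AP × d|² = 93600 and |d|² = 225, so the distance is √(93600/225) = √416 = 4√26.

4√26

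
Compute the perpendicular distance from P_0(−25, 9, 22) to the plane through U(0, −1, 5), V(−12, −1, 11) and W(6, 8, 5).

UV = (−12, 0, 6) and UW = (6, 9, 0), so a normal is n = UV × UW = (−54, 36, −108).
Then n·(−25, 9, 22) − (−576) = −126.
|n| = √(2916 + 1296 + 11664) = 126, so the distance is |-126|/126 = 1.

1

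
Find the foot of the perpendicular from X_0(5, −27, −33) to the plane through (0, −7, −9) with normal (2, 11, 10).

(9, -5, -13)

The perpendicular from X_0 has direction n = (2, 11, 10): r = (5, −27, −33) + λ(2, 11, 10).
Substitute into the plane: n·(X_0 + λn) = -167 gives -617 + 225λ = -167, so λ = 2.
Foot = (5, −27, −33) + 2·(2, 11, 10) = (9, −5, −13).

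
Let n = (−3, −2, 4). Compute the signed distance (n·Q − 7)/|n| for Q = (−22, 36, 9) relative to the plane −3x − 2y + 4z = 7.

n·Q − 7 = 23.
|n| = √29, so the signed distance is 23√29/29.

23√29/29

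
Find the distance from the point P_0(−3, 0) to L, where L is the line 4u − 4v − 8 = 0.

5/√2

The normal to the line is n = (4, −4) with |n| = 4√2.
|n·P_0 − 8| = |-12 − 8| = 20, so the distance is 20/(4√2) = 5√2/2.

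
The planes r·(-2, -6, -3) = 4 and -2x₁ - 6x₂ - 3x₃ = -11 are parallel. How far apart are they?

Both planes have normal n = (-2, -6, -3), |n| = 7. Any point on the first plane is at distance |(-11) − 4|/|n| = 15/7 from the second.

15/7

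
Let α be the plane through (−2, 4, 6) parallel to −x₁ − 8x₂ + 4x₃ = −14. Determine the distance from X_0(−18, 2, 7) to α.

4

Parallel planes share the normal n = (−1, −8, 4); since (−2, 4, 6) lies on the plane, its equation is −x₁ − 8x₂ + 4x₃ = -6.
Then n·(−18, 2, 7) − (−6) = 36.
|n| = √(1 + 64 + 16) = 9, so the distance is |36|/9 = 4.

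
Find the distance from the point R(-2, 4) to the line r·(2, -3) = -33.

17/√13

d = |2·(-2) + (-3)·4 − (-33)| / √(4 + 9) = |17|/√13 = 17√13/13.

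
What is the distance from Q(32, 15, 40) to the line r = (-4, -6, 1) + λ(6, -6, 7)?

Direction vector d = (6, -6, 7).
AP = (36, 21, 39); AP·d = 363, |AP|² = 3258, |d|² = 121.
distance² = |AP|² − (AP·d)²/|d|² = 3258 − 131769/121 = 2169, so the distance is 3√241.

3√241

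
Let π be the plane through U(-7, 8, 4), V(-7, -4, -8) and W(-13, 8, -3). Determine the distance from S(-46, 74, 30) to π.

3

UV = (0, -12, -12) and UW = (-6, 0, -7), so a normal is n = UV × UW = (84, 72, -72).
d = |84·(-46) + 72·74 + (-72)·30 − (-300)| / √(7056 + 5184 + 5184) = |-396| / 132 = 3.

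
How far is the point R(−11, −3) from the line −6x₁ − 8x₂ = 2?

44/5

The normal to the line is n = (−6, −8) with |n| = 10.
|n·R − 2| = |90 − 2| = 88, so the distance is 88/10 = 44/5.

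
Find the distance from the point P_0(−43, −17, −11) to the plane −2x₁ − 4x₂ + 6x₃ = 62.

13√14/14

d = |(-2)·(-43) + (-4)·(-17) + 6·(-11) − 62| / √(4 + 16 + 36) = |26| / (2√14) = 13/√14.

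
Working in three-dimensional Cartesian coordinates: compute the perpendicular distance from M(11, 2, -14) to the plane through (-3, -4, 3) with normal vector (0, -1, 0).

6

The plane has equation n·(r − (-3, -4, 3)) = 0, i.e. n·r = 4.
n = (0, -1, 0); n·P − 4 = -6; |n| = 1; distance = 6/1 = 6.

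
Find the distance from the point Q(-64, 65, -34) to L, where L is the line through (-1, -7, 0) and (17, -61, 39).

A direction vector is d = (18, -54, 39).
AP = (-63, 72, -34), and AP × d = (972, 1845, 2106).
|AP × d|² = 8784045 and |d|² = 4761, so the distance is √(8784045/4761) = √1845 = 3√205.

3√205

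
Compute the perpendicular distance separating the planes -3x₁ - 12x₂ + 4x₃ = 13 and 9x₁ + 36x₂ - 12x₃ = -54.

5/13

Divide the second equation by -3 to match normals: -3x₁ - 12x₂ + 4x₃ = 18.
With common normal n = (-3, -12, 4) (|n| = 13), the distance is |13 − 18|/|n| = 5/13.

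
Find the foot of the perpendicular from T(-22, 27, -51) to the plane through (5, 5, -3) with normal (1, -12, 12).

n = (1, -12, 12), |n|² = 289, and n·T − (-91) = -867.
t = -867/289 = -3, so the foot is T − t·n = (-22, 27, -51) − (-3)·(1, -12, 12) = (-19, -9, -15).

(-19, -9, -15)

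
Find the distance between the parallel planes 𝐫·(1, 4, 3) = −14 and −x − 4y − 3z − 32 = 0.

18/√26

Divide the second equation by -1 to match normals: x + 4y + 3z = -32.
With common normal n = (1, 4, 3) (|n| = √26), the distance is |(-14) − (-32)|/|n| = 18/√26.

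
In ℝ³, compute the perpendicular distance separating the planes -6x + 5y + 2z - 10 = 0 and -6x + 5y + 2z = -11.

21/√65

Both planes have normal n = (-6, 5, 2), |n| = √65. Any point on the first plane is at distance |(-11) − 10|/|n| = 21/√65 = 21√65/65 from the second.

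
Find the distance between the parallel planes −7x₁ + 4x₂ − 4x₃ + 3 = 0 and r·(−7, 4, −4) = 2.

With common normal n = (−7, 4, −4) (|n| = 9), the distance is |(-3) − 2|/|n| = 5/9.

5/9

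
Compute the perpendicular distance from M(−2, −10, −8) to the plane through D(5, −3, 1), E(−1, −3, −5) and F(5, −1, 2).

1

DE = (−6, 0, −6) and DF = (0, 2, 1), so a normal is n = DE × DF = (12, 6, −12).
n = (12, 6, −12); n·P − 30 = -18; |n| = 18; distance = 18/18 = 1.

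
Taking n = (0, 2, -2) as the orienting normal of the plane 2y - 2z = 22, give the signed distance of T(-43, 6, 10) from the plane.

-15/√2

n·T − 22 = -30.
|n| = 2√2, so the signed distance is -15/√2.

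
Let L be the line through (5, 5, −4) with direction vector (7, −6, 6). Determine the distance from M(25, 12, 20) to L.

Direction vector d = (7, −6, 6).
AP = (20, 7, 24); AP·d = 242, |AP|² = 1025, |d|² = 121.
distance² = |AP|² − (AP·d)²/|d|² = 1025 − 58564/121 = 541, so the distance is √541.

√541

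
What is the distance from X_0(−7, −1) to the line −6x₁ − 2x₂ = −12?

14√10/5

d = |(-6)·(-7) + (-2)·(-1) − (-12)| / √(36 + 4) = |56|/(2√10) = 28/√10.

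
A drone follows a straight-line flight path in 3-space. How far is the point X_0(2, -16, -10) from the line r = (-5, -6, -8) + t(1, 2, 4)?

Direction vector d = (1, 2, 4).
AP = (7, -10, -2), and AP × d = (-36, -30, 24).
|AP × d|² = 2772 and |d|² = 21, so the distance is √(2772/21) = √132 = 2√33.

2√33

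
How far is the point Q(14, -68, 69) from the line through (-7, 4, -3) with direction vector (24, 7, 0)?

3√1201

Direction vector d = (24, 7, 0).
AP = (21, -72, 72); AP·d = 0, |AP|² = 10809, |d|² = 625.
distance² = |AP|² − (AP·d)²/|d|² = 10809 − 0/625 = 10809, so the distance is 3√1201.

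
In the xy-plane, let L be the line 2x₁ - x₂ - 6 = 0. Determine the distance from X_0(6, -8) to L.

14√5/5

The normal to the line is n = (2, -1) with |n| = √5.
|n·X_0 − 6| = |20 − 6| = 14, so the distance is 14/√5.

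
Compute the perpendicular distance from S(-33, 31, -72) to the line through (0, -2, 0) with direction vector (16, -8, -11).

3√818

Direction vector d = (16, -8, -11).
AP = (-33, 33, -72); AP·d = 0, |AP|² = 7362, |d|² = 441.
distance² = |AP|² − (AP·d)²/|d|² = 7362 − 0/441 = 7362, so the distance is 3√818.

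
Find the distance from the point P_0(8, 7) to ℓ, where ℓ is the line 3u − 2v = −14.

d = |3·8 + (-2)·7 − (-14)| / √(9 + 4) = |24|/√13 = 24√13/13.

24/√13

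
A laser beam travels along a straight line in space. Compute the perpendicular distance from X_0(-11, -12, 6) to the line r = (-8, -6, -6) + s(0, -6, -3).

Direction vector d = (0, -6, -3).
AP = (-3, -6, 12); AP·d = 0, |AP|² = 189, |d|² = 45.
distance² = |AP|² − (AP·d)²/|d|² = 189 − 0/45 = 189, so the distance is 3√21.

3√21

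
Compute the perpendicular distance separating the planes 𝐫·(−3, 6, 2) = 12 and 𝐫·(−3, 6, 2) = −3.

15/7

Both planes have normal n = (−3, 6, 2), |n| = 7. Any point on the first plane is at distance |(-3) − 12|/|n| = 15/7 from the second.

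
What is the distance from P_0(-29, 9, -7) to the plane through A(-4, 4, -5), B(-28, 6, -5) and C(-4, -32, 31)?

AB = (-24, 2, 0) and AC = (0, -36, 36), so a normal is n = AB × AC = (72, 864, 864).
n = (72, 864, 864); n·P − (-1152) = 792; |n| = 1224; distance = 792/1224 = 11/17.

11/17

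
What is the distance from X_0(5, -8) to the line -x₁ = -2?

The normal to the line is n = (-1, 0) with |n| = 1.
|n·X_0 − (-2)| = |-5 − (-2)| = 3, so the distance is 3/1 = 3.

3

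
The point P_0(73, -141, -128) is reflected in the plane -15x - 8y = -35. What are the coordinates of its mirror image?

(1361/17, -2333/17, -128)

With n = (-15, -8, 0), the signed offset is (n·P_0 − (-35))/|n|² = 68/289 = 4/17.
P_0' = P_0 − 2t·n = (73, -141, -128) − (8/17)·(-15, -8, 0) = (1361/17, -2333/17, -128).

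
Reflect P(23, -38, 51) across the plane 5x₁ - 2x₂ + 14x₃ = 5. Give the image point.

(-17, -22, -61)

With n = (5, -2, 14), the signed offset is (n·P − 5)/|n|² = 900/225 = 4.
P' = P − 2t·n = (23, -38, 51) − 8·(5, -2, 14) = (-17, -22, -61).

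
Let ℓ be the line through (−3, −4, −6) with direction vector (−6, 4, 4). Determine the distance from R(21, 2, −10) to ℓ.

Direction vector d = (−6, 4, 4).
AP = (24, 6, −4); AP·d = -136, |AP|² = 628, |d|² = 68.
distance² = |AP|² − (AP·d)²/|d|² = 628 − 18496/68 = 356, so the distance is 2√89.

2√89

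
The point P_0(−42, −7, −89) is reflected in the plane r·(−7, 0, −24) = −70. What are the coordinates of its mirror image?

(14, -7, 103)

n = (−7, 0, −24), |n|² = 625, n·P_0 − (-70) = 2500, so t = 2500/625 = 4.
Foot F = P_0 − 4·n = (−14, −7, 7); the reflection is 2F − P_0 = (14, −7, 103).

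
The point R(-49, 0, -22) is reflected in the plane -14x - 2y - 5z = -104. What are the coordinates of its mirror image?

(63, 16, 18)

n = (-14, -2, -5), |n|² = 225, n·R − (-104) = 900, so t = 900/225 = 4.
Foot F = R − 4·n = (7, 8, -2); the reflection is 2F − R = (63, 16, 18).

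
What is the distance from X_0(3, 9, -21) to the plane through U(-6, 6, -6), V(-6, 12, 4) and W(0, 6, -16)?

UV = (0, 6, 10) and UW = (6, 0, -10), so a normal is n = UV × UW = (-60, 60, -36).
d = |(-60)·3 + 60·9 + (-36)·(-21) − 936| / √(3600 + 3600 + 1296) = |180| / (12√59) = 15√59/59.

15√59/59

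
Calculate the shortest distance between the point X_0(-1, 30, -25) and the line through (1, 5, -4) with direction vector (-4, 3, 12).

Direction vector d = (-4, 3, 12).
AP = (-2, 25, -21), and AP × d = (363, 108, 94).
|AP × d|² = 152269 and |d|² = 169, so the distance is √(152269/169) = √901.

√901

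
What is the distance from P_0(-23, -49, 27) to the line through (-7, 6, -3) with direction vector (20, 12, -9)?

Direction vector d = (20, 12, -9).
AP = (-16, -55, 30); AP·d = -1250, |AP|² = 4181, |d|² = 625.
distance² = |AP|² − (AP·d)²/|d|² = 4181 − 1562500/625 = 1681, so the distance is 41.

41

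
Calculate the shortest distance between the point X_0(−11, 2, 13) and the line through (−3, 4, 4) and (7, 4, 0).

√33

A direction vector is d = (10, 0, −4).
AP = (−8, −2, 9); AP·d = -116, |AP|² = 149, |d|² = 116.
distance² = |AP|² − (AP·d)²/|d|² = 149 − 13456/116 = 33, so the distance is √33.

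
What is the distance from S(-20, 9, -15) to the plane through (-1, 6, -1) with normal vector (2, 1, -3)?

The plane has equation n·(r − (-1, 6, -1)) = 0, i.e. n·r = 7.
Then n·(-20, 9, -15) - 7 = 7.
|n| = √(4 + 1 + 9) = √14, so the distance is |7|/√14 = √14/2.

7/√14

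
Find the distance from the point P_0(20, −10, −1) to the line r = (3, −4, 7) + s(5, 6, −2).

Direction vector d = (5, 6, −2).
AP = (17, −6, −8); AP·d = 65, |AP|² = 389, |d|² = 65.
distance² = |AP|² − (AP·d)²/|d|² = 389 − 4225/65 = 324, so the distance is 18.

18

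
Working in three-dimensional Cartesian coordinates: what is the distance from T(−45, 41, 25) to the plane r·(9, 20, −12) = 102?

Normal vector n = (9, 20, −12), and n·(−45, 41, 25) − 102 = 13.
|n| = √(81 + 400 + 144) = 25, so the distance is |13|/25 = 13/25.

13/25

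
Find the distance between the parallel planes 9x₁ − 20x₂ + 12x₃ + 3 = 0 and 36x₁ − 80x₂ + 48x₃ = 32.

11/25

Divide the second equation by 4 to match normals: 9x₁ − 20x₂ + 12x₃ = 8.
With common normal n = (9, −20, 12) (|n| = 25), the distance is |(-3) − 8|/|n| = 11/25.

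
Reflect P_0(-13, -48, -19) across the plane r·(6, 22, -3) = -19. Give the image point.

(11, 40, -31)

With n = (6, 22, -3), the signed offset is (n·P_0 − (-19))/|n|² = -1058/529 = -2.
P_0' = P_0 − 2t·n = (-13, -48, -19) − (-4)·(6, 22, -3) = (11, 40, -31).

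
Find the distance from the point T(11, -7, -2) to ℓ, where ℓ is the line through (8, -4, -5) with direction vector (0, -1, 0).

Direction vector d = (0, -1, 0).
AP = (3, -3, 3), and AP × d = (3, 0, -3).
|AP × d|² = 18 and |d|² = 1, so the distance is √18 = 3√2.

3√2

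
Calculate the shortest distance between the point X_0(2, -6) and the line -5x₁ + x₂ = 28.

The normal to the line is n = (-5, 1) with |n| = √26.
|n·X_0 − 28| = |-16 − 28| = 44, so the distance is 44/√26 = 22√26/13.

22√26/13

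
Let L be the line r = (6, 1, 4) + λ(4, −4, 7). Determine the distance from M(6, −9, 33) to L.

Direction vector d = (4, −4, 7).
AP = (0, −10, 29); AP·d = 243, |AP|² = 941, |d|² = 81.
distance² = |AP|² − (AP·d)²/|d|² = 941 − 59049/81 = 212, so the distance is 2√53.

2√53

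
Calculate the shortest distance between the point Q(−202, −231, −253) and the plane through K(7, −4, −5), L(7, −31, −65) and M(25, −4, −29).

8

KL = (0, −27, −60) and KM = (18, 0, −24), so a normal is n = KL × KM = (648, −1080, 486).
Then n·(−202, −231, −253) − 6426 = −10800.
|n| = √(419904 + 1166400 + 236196) = 1350, so the distance is |-10800|/1350 = 8.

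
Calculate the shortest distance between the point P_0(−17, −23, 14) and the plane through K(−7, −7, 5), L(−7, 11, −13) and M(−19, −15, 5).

1/√22

KL = (0, 18, −18) and KM = (−12, −8, 0), so a normal is n = KL × KM = (−144, 216, 216).
n = (−144, 216, 216); n·P − 576 = -72; |n| = 72√22; distance = 72/(72√22) = 1/√22.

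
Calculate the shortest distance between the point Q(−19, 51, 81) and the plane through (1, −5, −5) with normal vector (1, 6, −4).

28√53/53

The plane has equation n·(r − (1, −5, −5)) = 0, i.e. n·r = -9.
Then n·(−19, 51, 81) − (−9) = −28.
|n| = √(1 + 36 + 16) = √53, so the distance is |-28|/√53 = 28√53/53.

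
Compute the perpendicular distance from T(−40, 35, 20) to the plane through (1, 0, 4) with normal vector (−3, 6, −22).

19/23

The plane has equation n·(r − (1, 0, 4)) = 0, i.e. n·r = -91.
Then n·(−40, 35, 20) − (−91) = −19.
|n| = √(9 + 36 + 484) = 23, so the distance is |-19|/23 = 19/23.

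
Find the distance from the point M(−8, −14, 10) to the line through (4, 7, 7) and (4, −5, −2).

A direction vector is d = (0, −12, −9).
AP = (−12, −21, 3); AP·d = 225, |AP|² = 594, |d|² = 225.
distance² = |AP|² − (AP·d)²/|d|² = 594 − 50625/225 = 369, so the distance is 3√41.

3√41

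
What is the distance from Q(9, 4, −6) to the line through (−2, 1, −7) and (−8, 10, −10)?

3√13

A direction vector is d = (−6, 9, −3).
AP = (11, 3, 1), and AP × d = (−18, 27, 117).
|AP × d|² = 14742 and |d|² = 126, so the distance is √(14742/126) = √117 = 3√13.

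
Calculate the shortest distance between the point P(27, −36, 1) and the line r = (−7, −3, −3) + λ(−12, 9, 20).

Direction vector d = (−12, 9, 20).
AP = (34, −33, 4), and AP × d = (−696, −728, −90).
|AP × d|² = 1022500 and |d|² = 625, so the distance is √(1022500/625) = √1636 = 2√409.

2√409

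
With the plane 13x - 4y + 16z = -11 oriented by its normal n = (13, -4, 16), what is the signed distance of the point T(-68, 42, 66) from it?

n·T − (-11) = 15.
|n| = 21, so the signed distance is 15/21 = 5/7.

5/7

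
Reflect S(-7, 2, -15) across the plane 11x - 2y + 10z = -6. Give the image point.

n = (11, -2, 10), |n|² = 225, n·S − (-6) = -225, so t = -225/225 = -1.
Foot F = S − (-1)·n = (4, 0, -5); the reflection is 2F − S = (15, -2, 5).

(15, -2, 5)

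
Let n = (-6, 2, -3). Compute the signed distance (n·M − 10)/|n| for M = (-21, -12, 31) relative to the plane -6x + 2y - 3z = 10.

n·M − 10 = -1.
|n| = 7, so the signed distance is -1/7.

-1/7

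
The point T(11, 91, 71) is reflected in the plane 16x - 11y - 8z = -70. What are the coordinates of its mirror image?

n = (16, -11, -8), |n|² = 441, n·T − (-70) = -1323, so t = -1323/441 = -3.
Foot F = T − (-3)·n = (59, 58, 47); the reflection is 2F − T = (107, 25, 23).

(107, 25, 23)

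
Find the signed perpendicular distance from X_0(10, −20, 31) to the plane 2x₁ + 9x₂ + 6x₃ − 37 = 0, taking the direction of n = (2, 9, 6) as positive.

-1

n·X_0 − 37 = -11.
|n| = 11, so the signed distance is -11/11 = -1.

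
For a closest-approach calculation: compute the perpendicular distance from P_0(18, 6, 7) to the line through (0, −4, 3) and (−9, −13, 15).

4√19

A direction vector is d = (−9, −9, 12).
AP = (18, 10, 4), and AP × d = (156, −252, −72).
|AP × d|² = 93024 and |d|² = 306, so the distance is √(93024/306) = √304 = 4√19.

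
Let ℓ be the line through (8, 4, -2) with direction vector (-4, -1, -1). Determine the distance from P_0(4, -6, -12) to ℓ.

Direction vector d = (-4, -1, -1).
AP = (-4, -10, -10); AP·d = 36, |AP|² = 216, |d|² = 18.
distance² = |AP|² − (AP·d)²/|d|² = 216 − 1296/18 = 144, so the distance is 12.

12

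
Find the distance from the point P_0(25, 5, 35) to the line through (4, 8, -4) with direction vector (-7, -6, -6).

Direction vector d = (-7, -6, -6).
AP = (21, -3, 39), and AP × d = (252, -147, -147).
|AP × d|² = 106722 and |d|² = 121, so the distance is √(106722/121) = √882 = 21√2.

21√2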